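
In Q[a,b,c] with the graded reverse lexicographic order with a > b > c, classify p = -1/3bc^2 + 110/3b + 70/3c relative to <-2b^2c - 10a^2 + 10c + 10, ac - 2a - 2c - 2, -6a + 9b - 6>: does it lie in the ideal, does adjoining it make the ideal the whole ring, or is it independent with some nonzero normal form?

-1/3bc^2 + 110/3b + 70/3c lies in I (it reduces to 0).

First compute the reduced Gröbner basis of I by Buchberger's algorithm.
f_1 = -2b^2c - 10a^2 + 10c + 10, LT = b^2c.
f_2 = ac - 2a - 2c - 2, LT = ac.
f_3 = -6a + 9b - 6, LT = a.

S(f_1,f_2): lcm = ab^2c. S = 5a^3 + 2ab^2 + 2b^2c + 2b^2 - 5ac - 5a.
  leading term a^3: subtract (-5/6a^2)·f_3 from 5a^3 + 2ab^2 + 2b^2c + 2b^2 - 5ac - 5a → 15/2a^2b + 2ab^2 + 2b^2c - 5a^2 + 2b^2 - 5ac - 5a
  leading term a^2b: subtract (-5/4ab)·f_3 from 15/2a^2b + 2ab^2 + 2b^2c - 5a^2 + 2b^2 - 5ac - 5a → 53/4ab^2 + 2b^2c - 5a^2 - 15/2ab + 2b^2 - 5ac - 5a
  leading term ab^2: subtract (-53/24b^2)·f_3 from 53/4ab^2 + 2b^2c - 5a^2 - 15/2ab + 2b^2 - 5ac - 5a → 159/8b^3 + 2b^2c - 5a^2 - 15/2ab - 45/4b^2 - 5ac - 5a
  leading term b^3: no divisor's leading term divides it; move 159/8b^3 to the remainder.
  leading term b^2c: subtract (-1)·f_1 from 2b^2c - 5a^2 - 15/2ab - 45/4b^2 - 5ac - 5a → -15a^2 - 15/2ab - 45/4b^2 - 5ac - 5a + 10c + 10
  leading term a^2: subtract (5/2a)·f_3 from -15a^2 - 15/2ab - 45/4b^2 - 5ac - 5a + 10c + 10 → -30ab - 45/4b^2 - 5ac + 10a + 10c + 10
  leading term ab: subtract (5b)·f_3 from -30ab - 45/4b^2 - 5ac + 10a + 10c + 10 → -225/4b^2 - 5ac + 10a + 30b + 10c + 10
  leading term b^2: no divisor's leading term divides it; move -225/4b^2 to the remainder.
  leading term ac: subtract (-5)·f_2 from -5ac + 10a + 30b + 10c + 10 → 30b
  leading term b: no divisor's leading term divides it; move 30b to the remainder.
  remainder 159/8b^3 - 225/4b^2 + 30b ≠ 0; add h_4 = 159/8b^3 - 225/4b^2 + 30b to the basis.

S(f_2,f_3): lcm = ac. S = 3/2bc - 2a - 3c - 2.
  leading term bc: no divisor's leading term divides it; move 3/2bc to the remainder.
  leading term a: subtract (1/3)·f_3 from -2a - 3c - 2 → -3b - 3c
  leading term b: no divisor's leading term divides it; move -3b to the remainder.
  leading term c: no divisor's leading term divides it; move -3c to the remainder.
  remainder 3/2bc - 3b - 3c ≠ 0; add h_5 = 3/2bc - 3b - 3c to the basis.

S(f_1,h_4): lcm = b^3c. S = 5a^2b + 150/53b^2c - 345/53bc - 5b.
  leading term a^2b: subtract (-5/6ab)·f_3 from 5a^2b + 150/53b^2c - 345/53bc - 5b → 15/2ab^2 + 150/53b^2c - 5ab - 345/53bc - 5b
  leading term ab^2: subtract (-5/4b^2)·f_3 from 15/2ab^2 + 150/53b^2c - 5ab - 345/53bc - 5b → 45/4b^3 + 150/53b^2c - 5ab - 15/2b^2 - 345/53bc - 5b
  leading term b^3: subtract (30/53)·h_4 from 45/4b^3 + 150/53b^2c - 5ab - 15/2b^2 - 345/53bc - 5b → 150/53b^2c - 5ab + 1290/53b^2 - 345/53bc - 1165/53b
  leading term b^2c: subtract (-75/53)·f_1 from 150/53b^2c - 5ab + 1290/53b^2 - 345/53bc - 1165/53b → -750/53a^2 - 5ab + 1290/53b^2 - 345/53bc - 1165/53b + 750/53c + 750/53
  leading term a^2: subtract (125/53a)·f_3 from -750/53a^2 - 5ab + 1290/53b^2 - 345/53bc - 1165/53b + 750/53c + 750/53 → -1390/53ab + 1290/53b^2 - 345/53bc + 750/53a - 1165/53b + 750/53c + 750/53
  leading term ab: subtract (695/159b)·f_3 from -1390/53ab + 1290/53b^2 - 345/53bc + 750/53a - 1165/53b + 750/53c + 750/53 → -15b^2 - 345/53bc + 750/53a + 225/53b + 750/53c + 750/53
  leading term b^2: no divisor's leading term divides it; move -15b^2 to the remainder.
  leading term bc: subtract (-230/53)·h_5 from -345/53bc + 750/53a + 225/53b + 750/53c + 750/53 → 750/53a - 465/53b + 60/53c + 750/53
  leading term a: subtract (-125/53)·f_3 from 750/53a - 465/53b + 60/53c + 750/53 → 660/53b + 60/53c
  leading term b: no divisor's leading term divides it; move 660/53b to the remainder.
  leading term c: no divisor's leading term divides it; move 60/53c to the remainder.
  remainder -15b^2 + 660/53b + 60/53c ≠ 0; add h_6 = -15b^2 + 660/53b + 60/53c to the basis.

S(f_1,h_6): lcm = b^2c. S = 5a^2 + 44/53bc + 4/53c^2 - 5c - 5.
  leading term a^2: subtract (-5/6a)·f_3 from 5a^2 + 44/53bc + 4/53c^2 - 5c - 5 → 15/2ab + 44/53bc + 4/53c^2 - 5a - 5c - 5
  leading term ab: subtract (-5/4b)·f_3 from 15/2ab + 44/53bc + 4/53c^2 - 5a - 5c - 5 → 45/4b^2 + 44/53bc + 4/53c^2 - 5a - 15/2b - 5c - 5
  leading term b^2: subtract (-3/4)·h_6 from 45/4b^2 + 44/53bc + 4/53c^2 - 5a - 15/2b - 5c - 5 → 44/53bc + 4/53c^2 - 5a + 195/106b - 220/53c - 5
  leading term bc: subtract (88/159)·h_5 from 44/53bc + 4/53c^2 - 5a + 195/106b - 220/53c - 5 → 4/53c^2 - 5a + 7/2b - 132/53c - 5
  leading term c^2: no divisor's leading term divides it; move 4/53c^2 to the remainder.
  leading term a: subtract (5/6)·f_3 from -5a + 7/2b - 132/53c - 5 → -4b - 132/53c
  leading term b: no divisor's leading term divides it; move -4b to the remainder.
  leading term c: no divisor's leading term divides it; move -132/53c to the remainder.
  remainder 4/53c^2 - 4b - 132/53c ≠ 0; add h_7 = 4/53c^2 - 4b - 132/53c to the basis.

The other S-polynomials (S(f_1,f_3), S(f_2,h_4), S(f_3,h_4), S(f_1,h_5), S(f_2,h_5), S(f_3,h_5), S(h_4,h_5), S(f_2,h_6), S(f_3,h_6), S(h_4,h_6), S(h_5,h_6), S(f_1,h_7), S(f_2,h_7), S(f_3,h_7), S(h_4,h_7), S(h_5,h_7), S(h_6,h_7)) all reduce to 0 modulo the current basis, so we have a Gröbner basis.
Inter-reduce: drop elements whose leading term is divisible by another's, tail-reduce, and make monic.
Reduced Gröbner basis: {b^2 - 44/53b - 4/53c, bc - 2b - 2c, c^2 - 53b - 33c, a - 3/2b + 1}.
Label its elements g_1 = b^2 - 44/53b - 4/53c, g_2 = bc - 2b - 2c, g_3 = c^2 - 53b - 33c, g_4 = a - 3/2b + 1.

Reduce p = -1/3bc^2 + 110/3b + 70/3c modulo G:
  leading term bc^2: subtract (-1/3c)·g_2 from -1/3bc^2 + 110/3b + 70/3c → -2/3bc - 2/3c^2 + 110/3b + 70/3c
  leading term bc: subtract (-2/3)·g_2 from -2/3bc - 2/3c^2 + 110/3b + 70/3c → -2/3c^2 + 106/3b + 22c
  leading term c^2: subtract (-2/3)·g_3 from -2/3c^2 + 106/3b + 22c → 0
  normal form = 0.
Since the normal form is 0, p ∈ I.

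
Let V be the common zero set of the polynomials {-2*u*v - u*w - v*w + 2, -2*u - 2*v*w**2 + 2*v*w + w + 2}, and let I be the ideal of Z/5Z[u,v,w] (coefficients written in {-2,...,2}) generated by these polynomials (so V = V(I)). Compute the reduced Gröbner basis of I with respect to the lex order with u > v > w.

G = {u + v*w**2 - v*w + 2*w - 1, v**2*w**2 - v**2*w - 2*v*w**3 + 2*v*w**2 - v*w - v + w**2 + 2*w + 1}

f_1 = -2*u*v - u*w - v*w + 2, LT = u*v.
f_2 = -2*u - 2*v*w**2 + 2*v*w + w + 2, LT = u.

S(f_1,f_2): lcm = u*v. S = -2*u*w - v**2*w**2 + v**2*w + v*w + v - 1.
  leading term u*w: subtract (w)·f_2 from -2*u*w - v**2*w**2 + v**2*w + v*w + v - 1 → -v**2*w**2 + v**2*w + 2*v*w**3 - 2*v*w**2 + v*w + v - w**2 - 2*w - 1
  leading term v**2*w**2: no divisor's leading term divides it; move -v**2*w**2 to the remainder.
  leading term v**2*w: no divisor's leading term divides it; move v**2*w to the remainder.
  leading term v*w**3: no divisor's leading term divides it; move 2*v*w**3 to the remainder.
  leading term v*w**2: no divisor's leading term divides it; move -2*v*w**2 to the remainder.
  leading term v*w: no divisor's leading term divides it; move v*w to the remainder.
  leading term v: no divisor's leading term divides it; move v to the remainder.
  leading term w**2: no divisor's leading term divides it; move -w**2 to the remainder.
  leading term w: no divisor's leading term divides it; move -2*w to the remainder.
  leading term 1: no divisor's leading term divides it; move -1 to the remainder.
  remainder -v**2*w**2 + v**2*w + 2*v*w**3 - 2*v*w**2 + v*w + v - w**2 - 2*w - 1 ≠ 0; add g_3 = -v**2*w**2 + v**2*w + 2*v*w**3 - 2*v*w**2 + v*w + v - w**2 - 2*w - 1 to the basis.

The other S-polynomials (S(f_1,g_3), S(f_2,g_3)) all reduce to 0 modulo the current basis, so we have a Gröbner basis.
Inter-reduce: drop elements whose leading term is divisible by another's, tail-reduce, and make monic.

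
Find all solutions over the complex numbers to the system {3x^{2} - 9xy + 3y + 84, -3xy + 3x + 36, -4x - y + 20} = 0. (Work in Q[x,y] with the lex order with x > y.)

Compute a lex Gröbner basis by Buchberger's algorithm.
f_1 = 3x^{2} - 9xy + 3y + 84, LT = x^{2}.
f_2 = -3xy + 3x + 36, LT = xy.
f_3 = -4x - y + 20, LT = x.

S(f_1,f_2): lcm = x^{2}y. S = x^{2} - 3xy^{2} + 12x + y^{2} + 28y.
  leading term x^{2}: subtract (\tfrac{1}{3})·f_1 from x^{2} - 3xy^{2} + 12x + y^{2} + 28y → -3xy^{2} + 3xy + 12x + y^{2} + 27y - 28
  leading term xy^{2}: subtract (y)·f_2 from -3xy^{2} + 3xy + 12x + y^{2} + 27y - 28 → 12x + y^{2} - 9y - 28
  leading term x: subtract (-3)·f_3 from 12x + y^{2} - 9y - 28 → y^{2} - 12y + 32
  leading term y^{2}: no divisor's leading term divides it; move y^{2} to the remainder.
  leading term y: no divisor's leading term divides it; move -12y to the remainder.
  leading term 1: no divisor's leading term divides it; move 32 to the remainder.
  remainder y^{2} - 12y + 32 ≠ 0; add h_4 = y^{2} - 12y + 32 to the basis.

S(f_1,f_3): lcm = x^{2}. S = -\tfrac{13}{4}xy + 5x + y + 28.
  leading term xy: subtract (\tfrac{13}{12})·f_2 from -\tfrac{13}{4}xy + 5x + y + 28 → \tfrac{7}{4}x + y - 11
  leading term x: subtract (-\tfrac{7}{16})·f_3 from \tfrac{7}{4}x + y - 11 → \tfrac{9}{16}y - \tfrac{9}{4}
  leading term y: no divisor's leading term divides it; move \tfrac{9}{16}y to the remainder.
  leading term 1: no divisor's leading term divides it; move -\tfrac{9}{4} to the remainder.
  remainder \tfrac{9}{16}y - \tfrac{9}{4} ≠ 0; add h_5 = \tfrac{9}{16}y - \tfrac{9}{4} to the basis.

The other S-polynomials (S(f_2,f_3), S(f_1,h_4), S(f_2,h_4), S(f_3,h_4), S(f_1,h_5), S(f_2,h_5), S(f_3,h_5), S(h_4,h_5)) all reduce to 0 modulo the current basis, so we have a Gröbner basis.
Inter-reduce: drop elements whose leading term is divisible by another's, tail-reduce, and make monic.
Reduced Gröbner basis: {x - 4, y - 4}.

The lex basis is triangular: the last element involves only y. Solving y - 4 = 0 gives y ∈ {4}; substituting each value into the earlier elements determines the remaining variables.
  y = 4: the earlier basis element becomes x - 4 = 0, giving x = 4 — point (4, 4).
Each listed point satisfies every original equation (direct substitution).
This is the nonlinear analogue of row-reducing a linear system.

{(4, 4)}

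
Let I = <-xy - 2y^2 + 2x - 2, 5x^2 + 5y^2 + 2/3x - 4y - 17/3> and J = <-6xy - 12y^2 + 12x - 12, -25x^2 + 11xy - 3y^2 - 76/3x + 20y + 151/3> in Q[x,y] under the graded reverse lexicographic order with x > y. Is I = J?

For a fixed monomial order, each ideal has a unique reduced Gröbner basis; comparing bases decides equality.
Buchberger on the first generating set:
f_1 = -xy - 2y^2 + 2x - 2, LT = xy.
f_2 = 5x^2 + 5y^2 + 2/3x - 4y - 17/3, LT = x^2.

S(f_1,f_2): lcm = x^2y. S = 2xy^2 - y^3 - 2x^2 - 2/15xy + 4/5y^2 + 2x + 17/15y.
  reduce S modulo (f_1, f_2):
  remainder -5y^3 - 74/15y^2 + 10x - 67/15y - 10 ≠ 0; add g_3 = -5y^3 - 74/15y^2 + 10x - 67/15y - 10 to the basis.

The other S-polynomials (S(f_1,g_3), S(f_2,g_3)) all reduce to 0 modulo the current basis, so we have a Gröbner basis.
Inter-reduce: drop elements whose leading term is divisible by another's, tail-reduce, and make monic.
Reduced Gröbner basis: {y^3 + 74/75y^2 - 2x + 67/75y + 2, x^2 + y^2 + 2/15x - 4/5y - 17/15, xy + 2y^2 - 2x + 2}.

Buchberger on the second generating set:
h_1 = -6xy - 12y^2 + 12x - 12, LT = xy.
h_2 = -25x^2 + 11xy - 3y^2 - 76/3x + 20y + 151/3, LT = x^2.

S(h_1,h_2): lcm = x^2y. S = 61/25xy^2 - 3/25y^3 - 2x^2 - 76/75xy + 4/5y^2 + 2x + 151/75y.
  reduce S modulo (h_1, h_2):
  remainder -5y^3 - 74/15y^2 + 10x - 67/15y - 10 ≠ 0; add k_3 = -5y^3 - 74/15y^2 + 10x - 67/15y - 10 to the basis.

The other S-polynomials (S(h_1,k_3), S(h_2,k_3)) all reduce to 0 modulo the current basis, so we have a Gröbner basis.
Inter-reduce: drop elements whose leading term is divisible by another's, tail-reduce, and make monic.
Reduced Gröbner basis: {y^3 + 74/75y^2 - 2x + 67/75y + 2, x^2 + y^2 + 2/15x - 4/5y - 17/15, xy + 2y^2 - 2x + 2}.

Same reduced basis, so the two generating sets span the same ideal.
The choice of monomial ordering does not affect the verdict — as long as both bases are computed under the same ordering, their equality decides ideal equality.

Yes, the ideals are equal.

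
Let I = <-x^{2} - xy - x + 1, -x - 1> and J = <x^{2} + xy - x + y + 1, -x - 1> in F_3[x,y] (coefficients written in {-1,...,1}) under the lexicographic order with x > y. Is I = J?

Since reduced Gröbner bases are canonical representatives of ideals under a given ordering, it suffices to compute and compare them.
Buchberger on the first generating set:
f_1 = -x^{2} - xy - x + 1, LT = x^{2}.
f_2 = -x - 1, LT = x.

S(f_1,f_2): lcm = x^{2}. S = xy - 1.
  leading term xy: subtract (-y)·f_2 from xy - 1 → -y - 1
  leading term y: no divisor's leading term divides it; move -y to the remainder.
  leading term 1: no divisor's leading term divides it; move -1 to the remainder.
  remainder -y - 1 ≠ 0; add g_3 = -y - 1 to the basis.

The other S-polynomials (S(f_1,g_3), S(f_2,g_3)) all reduce to 0 modulo the current basis, so we have a Gröbner basis.
Inter-reduce: drop elements whose leading term is divisible by another's, tail-reduce, and make monic.
Reduced Gröbner basis: {x + 1, y + 1}.

Buchberger on the second generating set:
h_1 = x^{2} + xy - x + y + 1, LT = x^{2}.
h_2 = -x - 1, LT = x.

The S-polynomials (S(h_1,h_2)) all reduce to 0 modulo the current basis, so we have a Gröbner basis.
Inter-reduce: drop elements whose leading term is divisible by another's, tail-reduce, and make monic.
Reduced Gröbner basis: {x + 1}.

These differ, so the ideals are not equal.

No, the ideals differ.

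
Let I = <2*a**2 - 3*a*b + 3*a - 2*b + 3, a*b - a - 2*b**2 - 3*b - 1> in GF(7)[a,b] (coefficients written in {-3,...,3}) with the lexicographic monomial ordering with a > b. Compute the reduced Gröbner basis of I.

G = {a - b**3 - 3*b**2 + 2*b + 2, b**4 + 2*b**3 - 3*b + 1}

f_1 = 2*a**2 - 3*a*b + 3*a - 2*b + 3, LT = a**2.
f_2 = a*b - a - 2*b**2 - 3*b - 1, LT = a*b.

S(f_1,f_2): lcm = a**2*b. S = a**2 - 3*a*b**2 + a*b + a - b**2 - 2*b.
  leading term a**2: subtract (-3)·f_1 from a**2 - 3*a*b**2 + a*b + a - b**2 - 2*b → -3*a*b**2 - a*b + 3*a - b**2 - b + 2
  leading term a*b**2: subtract (-3*b)·f_2 from -3*a*b**2 - a*b + 3*a - b**2 - b + 2 → 3*a*b + 3*a + b**3 - 3*b**2 + 3*b + 2
  leading term a*b: subtract (3)·f_2 from 3*a*b + 3*a + b**3 - 3*b**2 + 3*b + 2 → -a + b**3 + 3*b**2 - 2*b - 2
  leading term a: no divisor's leading term divides it; move -a to the remainder.
  leading term b**3: no divisor's leading term divides it; move b**3 to the remainder.
  leading term b**2: no divisor's leading term divides it; move 3*b**2 to the remainder.
  leading term b: no divisor's leading term divides it; move -2*b to the remainder.
  leading term 1: no divisor's leading term divides it; move -2 to the remainder.
  remainder -a + b**3 + 3*b**2 - 2*b - 2 ≠ 0; add g_3 = -a + b**3 + 3*b**2 - 2*b - 2 to the basis.

S(f_1,g_3): lcm = a**2. S = a*b**3 + 3*a*b**2 + 3*a - b - 2.
  leading term a*b**3: subtract (b**2)·f_2 from a*b**3 + 3*a*b**2 + 3*a - b - 2 → -3*a*b**2 + 3*a + 2*b**4 + 3*b**3 + b**2 - b - 2
  leading term a*b**2: subtract (-3*b)·f_2 from -3*a*b**2 + 3*a + 2*b**4 + 3*b**3 + b**2 - b - 2 → -3*a*b + 3*a + 2*b**4 - 3*b**3 - b**2 + 3*b - 2
  leading term a*b: subtract (-3)·f_2 from -3*a*b + 3*a + 2*b**4 - 3*b**3 - b**2 + 3*b - 2 → 2*b**4 - 3*b**3 + b + 2
  leading term b**4: no divisor's leading term divides it; move 2*b**4 to the remainder.
  leading term b**3: no divisor's leading term divides it; move -3*b**3 to the remainder.
  leading term b: no divisor's leading term divides it; move b to the remainder.
  leading term 1: no divisor's leading term divides it; move 2 to the remainder.
  remainder 2*b**4 - 3*b**3 + b + 2 ≠ 0; add g_4 = 2*b**4 - 3*b**3 + b + 2 to the basis.

The other S-polynomials (S(f_2,g_3), S(f_1,g_4), S(f_2,g_4), S(g_3,g_4)) all reduce to 0 modulo the current basis, so we have a Gröbner basis.
Inter-reduce: drop elements whose leading term is divisible by another's, tail-reduce, and make monic.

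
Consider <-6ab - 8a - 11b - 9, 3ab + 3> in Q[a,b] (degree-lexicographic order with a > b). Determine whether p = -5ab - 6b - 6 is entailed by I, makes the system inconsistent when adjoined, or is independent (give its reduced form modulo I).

First compute the reduced Gröbner basis of I by Buchberger's algorithm.
f_1 = -6ab - 8a - 11b - 9, LT = ab.
f_2 = 3ab + 3, LT = ab.

S(f_1,f_2): lcm = ab. S = \tfrac{4}{3}a + \tfrac{11}{6}b + \tfrac{1}{2}.
  reduce S modulo (f_1, f_2):
  remainder \tfrac{4}{3}a + \tfrac{11}{6}b + \tfrac{1}{2} ≠ 0; add h_3 = \tfrac{4}{3}a + \tfrac{11}{6}b + \tfrac{1}{2} to the basis.

S(f_1,h_3): lcm = ab. S = -\tfrac{11}{8}b^{2} + \tfrac{4}{3}a + \tfrac{35}{24}b + \tfrac{3}{2}.
  reduce S modulo (f_1, f_2, h_3):
  remainder -\tfrac{11}{8}b^{2} - \tfrac{3}{8}b + 1 ≠ 0; add h_4 = -\tfrac{11}{8}b^{2} - \tfrac{3}{8}b + 1 to the basis.

The other S-polynomials (S(f_2,h_3), S(f_1,h_4), S(f_2,h_4), S(h_3,h_4)) all reduce to 0 modulo the current basis, so we have a Gröbner basis.
Inter-reduce: drop elements whose leading term is divisible by another's, tail-reduce, and make monic.
Reduced Gröbner basis: {b^{2} + \tfrac{3}{11}b - \tfrac{8}{11}, a + \tfrac{11}{8}b + \tfrac{3}{8}}.
Label its elements g_1 = b^{2} + \tfrac{3}{11}b - \tfrac{8}{11}, g_2 = a + \tfrac{11}{8}b + \tfrac{3}{8}.

Reduce p = -5ab - 6b - 6 modulo G:
  leading term ab: subtract (-5b)·g_2 from -5ab - 6b - 6 → \tfrac{55}{8}b^{2} - \tfrac{33}{8}b - 6
  leading term b^{2}: subtract (\tfrac{55}{8})·g_1 from \tfrac{55}{8}b^{2} - \tfrac{33}{8}b - 6 → -6b - 1
  leading term b: no divisor's leading term divides it; move -6b to the remainder.
  leading term 1: no divisor's leading term divides it; move -1 to the remainder.
  normal form = -6b - 1.
The normal form is nonzero, so p ∉ I. Since p minus its normal form lies in I, I + (p) = I + (r) where r = -6b - 1; decide whether this ideal is the whole ring.
Run Buchberger on G together with r (pairs among the g_i already reduce to 0 since G is a Gröbner basis):
g_1 = b^{2} + \tfrac{3}{11}b - \tfrac{8}{11}, LT = b^{2}.
g_2 = a + \tfrac{11}{8}b + \tfrac{3}{8}, LT = a.
r = -6b - 1, LT = b.

S(g_1,r): lcm = b^{2}. S = \tfrac{7}{66}b - \tfrac{8}{11}.
  reduce S modulo (g_1, g_2, r):
  remainder -\tfrac{295}{396} ≠ 0; add m_4 = -\tfrac{295}{396} to the basis.

The other S-polynomials (S(g_1,g_2), S(g_2,r), S(g_1,m_4), S(g_2,m_4), S(r,m_4)) all reduce to 0 modulo the current basis, so we have a Gröbner basis.
Inter-reduce: drop elements whose leading term is divisible by another's, tail-reduce, and make monic.
Reduced Gröbner basis: {1}.
The reduced Gröbner basis of I + (p) is {1}: the ideal is the whole ring, so the enlarged system has no common solution — adjoining p is inconsistent.

Ideal membership is decidable via reduction modulo a Gröbner basis.

Adjoining -5ab - 6b - 6 makes the ideal the whole ring: the system is inconsistent.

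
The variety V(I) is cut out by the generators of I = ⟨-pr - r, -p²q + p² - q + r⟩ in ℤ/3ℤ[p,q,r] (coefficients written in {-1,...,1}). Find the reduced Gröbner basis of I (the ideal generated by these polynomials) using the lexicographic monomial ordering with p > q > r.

This is the nonlinear analogue of row-reducing a linear system.

f_1 = -pr - r, LT = pr.
f_2 = -p²q + p² - q + r, LT = p²q.

S(f_1,f_2): lcm = p²qr. S = p²r + pqr - qr + r².
  leading term p²r: subtract (-p)·f_1 from p²r + pqr - qr + r² → pqr - pr - qr + r²
  leading term pqr: subtract (-q)·f_1 from pqr - pr - qr + r² → -pr + qr + r²
  leading term pr: subtract (1)·f_1 from -pr + qr + r² → qr + r² + r
  leading term qr: no divisor's leading term divides it; move qr to the remainder.
  leading term r²: no divisor's leading term divides it; move r² to the remainder.
  leading term r: no divisor's leading term divides it; move r to the remainder.
  remainder qr + r² + r ≠ 0; add g_3 = qr + r² + r to the basis.

The other S-polynomials (S(f_1,g_3), S(f_2,g_3)) all reduce to 0 modulo the current basis, so we have a Gröbner basis.

G = {p²q - p² + q - r, pr + r, qr + r² + r}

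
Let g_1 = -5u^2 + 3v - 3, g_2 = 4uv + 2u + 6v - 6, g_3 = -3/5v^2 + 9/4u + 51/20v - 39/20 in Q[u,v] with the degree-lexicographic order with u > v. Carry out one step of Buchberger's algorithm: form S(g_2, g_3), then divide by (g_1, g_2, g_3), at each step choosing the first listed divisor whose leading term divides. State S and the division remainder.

S(g_2, g_3) = 15/4u^2 + 19/4uv + 3/2v^2 - 13/4u - 3/2v; remainder on division = 0.

lcm(LM(g_2), LM(g_3)) = uv^2.
S = (lcm/LT(g_2))·g_2 − (lcm/LT(g_3))·g_3 = 15/4u^2 + 19/4uv + 3/2v^2 - 13/4u - 3/2v.
Reduce S modulo (g_1, g_2, g_3) in that order:
  leading term u^2: subtract (-3/4)·g_1 from 15/4u^2 + 19/4uv + 3/2v^2 - 13/4u - 3/2v → 19/4uv + 3/2v^2 - 13/4u + 3/4v - 9/4
  leading term uv: subtract (19/16)·g_2 from 19/4uv + 3/2v^2 - 13/4u + 3/4v - 9/4 → 3/2v^2 - 45/8u - 51/8v + 39/8
  leading term v^2: subtract (-5/2)·g_3 from 3/2v^2 - 45/8u - 51/8v + 39/8 → 0
The remainder is 0, so this S-polynomial contributes no new basis element.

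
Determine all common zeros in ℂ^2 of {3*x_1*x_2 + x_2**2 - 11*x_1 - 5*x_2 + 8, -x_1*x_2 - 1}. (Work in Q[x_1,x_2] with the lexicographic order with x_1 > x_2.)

{(1, -1), (-3/11 + sqrt(2)*I/11, 3 + sqrt(2)*I), (-3/11 - sqrt(2)*I/11, 3 - sqrt(2)*I)}

Compute a lex Gröbner basis by Buchberger's algorithm.
f_1 = 3*x_1*x_2 - 11*x_1 + x_2**2 - 5*x_2 + 8, LT = x_1*x_2.
f_2 = -x_1*x_2 - 1, LT = x_1*x_2.

S(f_1,f_2): lcm = x_1*x_2. S = -11/3*x_1 + 1/3*x_2**2 - 5/3*x_2 + 5/3.
  leading term x_1: no divisor's leading term divides it; move -11/3*x_1 to the remainder.
  leading term x_2**2: no divisor's leading term divides it; move 1/3*x_2**2 to the remainder.
  leading term x_2: no divisor's leading term divides it; move -5/3*x_2 to the remainder.
  leading term 1: no divisor's leading term divides it; move 5/3 to the remainder.
  remainder -11/3*x_1 + 1/3*x_2**2 - 5/3*x_2 + 5/3 ≠ 0; add h_3 = -11/3*x_1 + 1/3*x_2**2 - 5/3*x_2 + 5/3 to the basis.

S(f_1,h_3): lcm = x_1*x_2. S = -11/3*x_1 + 1/11*x_2**3 - 4/33*x_2**2 - 40/33*x_2 + 8/3.
  leading term x_1: subtract (1)·h_3 from -11/3*x_1 + 1/11*x_2**3 - 4/33*x_2**2 - 40/33*x_2 + 8/3 → 1/11*x_2**3 - 5/11*x_2**2 + 5/11*x_2 + 1
  leading term x_2**3: no divisor's leading term divides it; move 1/11*x_2**3 to the remainder.
  leading term x_2**2: no divisor's leading term divides it; move -5/11*x_2**2 to the remainder.
  leading term x_2: no divisor's leading term divides it; move 5/11*x_2 to the remainder.
  leading term 1: no divisor's leading term divides it; move 1 to the remainder.
  remainder 1/11*x_2**3 - 5/11*x_2**2 + 5/11*x_2 + 1 ≠ 0; add h_4 = 1/11*x_2**3 - 5/11*x_2**2 + 5/11*x_2 + 1 to the basis.

The other S-polynomials (S(f_2,h_3), S(f_1,h_4), S(f_2,h_4), S(h_3,h_4)) all reduce to 0 modulo the current basis, so we have a Gröbner basis.
Inter-reduce: drop elements whose leading term is divisible by another's, tail-reduce, and make monic.
Reduced Gröbner basis: {x_1 - 1/11*x_2**2 + 5/11*x_2 - 5/11, x_2**3 - 5*x_2**2 + 5*x_2 + 11}.

Since the basis is lex-ordered, x_2**3 - 5*x_2**2 + 5*x_2 + 11 is univariate in x_2. Its roots are {-1, 3 + sqrt(2)*I, 3 - sqrt(2)*I}. Back-substituting each root into the other basis elements fixes the other coordinates.
  x_2 = -1: the earlier basis element becomes x_1 - 1 = 0, giving x_1 = 1 — point (1, -1).
  x_2 = 3 + sqrt(2)*I: the earlier basis element becomes x_1 + 3/11 - sqrt(2)*I/11 = 0, giving x_1 = -3/11 + sqrt(2)*I/11 — point (-3/11 + sqrt(2)*I/11, 3 + sqrt(2)*I).
  x_2 = 3 - sqrt(2)*I: the earlier basis element becomes x_1 + 3/11 + sqrt(2)*I/11 = 0, giving x_1 = -3/11 - sqrt(2)*I/11 — point (-3/11 - sqrt(2)*I/11, 3 - sqrt(2)*I).
Substituting each solution back into the original system confirms all equations vanish.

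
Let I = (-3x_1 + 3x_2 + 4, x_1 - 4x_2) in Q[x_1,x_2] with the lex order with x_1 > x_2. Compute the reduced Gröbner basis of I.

f_1 = -3x_1 + 3x_2 + 4, LT = x_1.
f_2 = x_1 - 4x_2, LT = x_1.

S(f_1,f_2): lcm = x_1. S = 3x_2 - 4/3.
  leading term x_2: no divisor's leading term divides it; move 3x_2 to the remainder.
  leading term 1: no divisor's leading term divides it; move -4/3 to the remainder.
  remainder 3x_2 - 4/3 ≠ 0; add g_3 = 3x_2 - 4/3 to the basis.

The other S-polynomials (S(f_1,g_3), S(f_2,g_3)) all reduce to 0 modulo the current basis, so we have a Gröbner basis.
Inter-reduce: drop elements whose leading term is divisible by another's, tail-reduce, and make monic.

G = {x_1 - 16/9, x_2 - 4/9}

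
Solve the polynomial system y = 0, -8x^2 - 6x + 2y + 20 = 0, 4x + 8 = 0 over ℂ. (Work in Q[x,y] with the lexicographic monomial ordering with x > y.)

Compute a lex Gröbner basis by Buchberger's algorithm.
f_1 = y, LT = y.
f_2 = -8x^2 - 6x + 2y + 20, LT = x^2.
f_3 = 4x + 8, LT = x.

The S-polynomials (S(f_1,f_2), S(f_1,f_3), S(f_2,f_3)) all reduce to 0 modulo the current basis, so we have a Gröbner basis.
Inter-reduce: drop elements whose leading term is divisible by another's, tail-reduce, and make monic.
Reduced Gröbner basis: {x + 2, y}.

The lex basis is triangular: the last element involves only y. Solving y = 0 gives y ∈ {0}; substituting each value into the earlier elements determines the remaining variables.
  y = 0: the earlier basis element becomes x + 2 = 0, giving x = -2 — point (-2, 0).
Each listed point satisfies every original equation (direct substitution).

{(-2, 0)}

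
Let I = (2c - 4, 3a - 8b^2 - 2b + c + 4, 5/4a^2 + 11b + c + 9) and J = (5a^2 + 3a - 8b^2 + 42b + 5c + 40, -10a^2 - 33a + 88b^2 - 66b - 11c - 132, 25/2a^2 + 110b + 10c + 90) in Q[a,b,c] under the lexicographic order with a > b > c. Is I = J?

Equality of ideals is decidable: compute both reduced Gröbner bases (unique for the ordering) and check whether they agree.
Buchberger on the first generating set:
f_1 = 2c - 4, LT = c.
f_2 = 3a - 8b^2 - 2b + c + 4, LT = a.
f_3 = 5/4a^2 + 11b + c + 9, LT = a^2.

S(f_2,f_3): lcm = a^2. S = -8/3ab^2 - 2/3ab + 1/3ac + 4/3a - 44/5b - 4/5c - 36/5.
  leading term ab^2: subtract (-8/9b^2)·f_2 from -8/3ab^2 - 2/3ab + 1/3ac + 4/3a - 44/5b - 4/5c - 36/5 → -2/3ab + 1/3ac + 4/3a - 64/9b^4 - 16/9b^3 + 8/9b^2c + 32/9b^2 - 44/5b - 4/5c - 36/5
  leading term ab: subtract (-2/9b)·f_2 from -2/3ab + 1/3ac + 4/3a - 64/9b^4 - 16/9b^3 + 8/9b^2c + 32/9b^2 - 44/5b - 4/5c - 36/5 → 1/3ac + 4/3a - 64/9b^4 - 32/9b^3 + 8/9b^2c + 28/9b^2 + 2/9bc - 356/45b - 4/5c - 36/5
  leading term ac: subtract (1/6a)·f_1 from 1/3ac + 4/3a - 64/9b^4 - 32/9b^3 + 8/9b^2c + 28/9b^2 + 2/9bc - 356/45b - 4/5c - 36/5 → 2a - 64/9b^4 - 32/9b^3 + 8/9b^2c + 28/9b^2 + 2/9bc - 356/45b - 4/5c - 36/5
  leading term a: subtract (2/3)·f_2 from 2a - 64/9b^4 - 32/9b^3 + 8/9b^2c + 28/9b^2 + 2/9bc - 356/45b - 4/5c - 36/5 → -64/9b^4 - 32/9b^3 + 8/9b^2c + 76/9b^2 + 2/9bc - 296/45b - 22/15c - 148/15
  leading term b^4: no divisor's leading term divides it; move -64/9b^4 to the remainder.
  leading term b^3: no divisor's leading term divides it; move -32/9b^3 to the remainder.
  leading term b^2c: subtract (4/9b^2)·f_1 from 8/9b^2c + 76/9b^2 + 2/9bc - 296/45b - 22/15c - 148/15 → 92/9b^2 + 2/9bc - 296/45b - 22/15c - 148/15
  leading term b^2: no divisor's leading term divides it; move 92/9b^2 to the remainder.
  leading term bc: subtract (1/9b)·f_1 from 2/9bc - 296/45b - 22/15c - 148/15 → -92/15b - 22/15c - 148/15
  leading term b: no divisor's leading term divides it; move -92/15b to the remainder.
  leading term c: subtract (-11/15)·f_1 from -22/15c - 148/15 → -64/5
  leading term 1: no divisor's leading term divides it; move -64/5 to the remainder.
  remainder -64/9b^4 - 32/9b^3 + 92/9b^2 - 92/15b - 64/5 ≠ 0; add g_4 = -64/9b^4 - 32/9b^3 + 92/9b^2 - 92/15b - 64/5 to the basis.

The other S-polynomials (S(f_1,f_2), S(f_1,f_3), S(f_1,g_4), S(f_2,g_4), S(f_3,g_4)) all reduce to 0 modulo the current basis, so we have a Gröbner basis.
Inter-reduce: drop elements whose leading term is divisible by another's, tail-reduce, and make monic.
Reduced Gröbner basis: {a - 8/3b^2 - 2/3b + 2, b^4 + 1/2b^3 - 23/16b^2 + 69/80b + 9/5, c - 2}.

Buchberger on the second generating set:
h_1 = 5a^2 + 3a - 8b^2 + 42b + 5c + 40, LT = a^2.
h_2 = -10a^2 - 33a + 88b^2 - 66b - 11c - 132, LT = a^2.
h_3 = 25/2a^2 + 110b + 10c + 90, LT = a^2.

S(h_1,h_2): lcm = a^2. S = -27/10a + 36/5b^2 + 9/5b - 1/10c - 26/5.
  leading term a: no divisor's leading term divides it; move -27/10a to the remainder.
  leading term b^2: no divisor's leading term divides it; move 36/5b^2 to the remainder.
  leading term b: no divisor's leading term divides it; move 9/5b to the remainder.
  leading term c: no divisor's leading term divides it; move -1/10c to the remainder.
  leading term 1: no divisor's leading term divides it; move -26/5 to the remainder.
  remainder -27/10a + 36/5b^2 + 9/5b - 1/10c - 26/5 ≠ 0; add k_4 = -27/10a + 36/5b^2 + 9/5b - 1/10c - 26/5 to the basis.

S(h_1,h_3): lcm = a^2. S = 3/5a - 8/5b^2 - 2/5b + 1/5c + 4/5.
  leading term a: subtract (-2/9)·k_4 from 3/5a - 8/5b^2 - 2/5b + 1/5c + 4/5 → 8/45c - 16/45
  leading term c: no divisor's leading term divides it; move 8/45c to the remainder.
  leading term 1: no divisor's leading term divides it; move -16/45 to the remainder.
  remainder 8/45c - 16/45 ≠ 0; add k_5 = 8/45c - 16/45 to the basis.

S(h_1,k_4): lcm = a^2. S = 8/3ab^2 + 2/3ab - 1/27ac - 179/135a - 8/5b^2 + 42/5b + c + 8.
  leading term ab^2: subtract (-80/81b^2)·k_4 from 8/3ab^2 + 2/3ab - 1/27ac - 179/135a - 8/5b^2 + 42/5b + c + 8 → 2/3ab - 1/27ac - 179/135a + 64/9b^4 + 16/9b^3 - 8/81b^2c - 2728/405b^2 + 42/5b + c + 8
  leading term ab: subtract (-20/81b)·k_4 from 2/3ab - 1/27ac - 179/135a + 64/9b^4 + 16/9b^3 - 8/81b^2c - 2728/405b^2 + 42/5b + c + 8 → -1/27ac - 179/135a + 64/9b^4 + 32/9b^3 - 8/81b^2c - 2548/405b^2 - 2/81bc + 2882/405b + c + 8
  leading term ac: subtract (10/729c)·k_4 from -1/27ac - 179/135a + 64/9b^4 + 32/9b^3 - 8/81b^2c - 2548/405b^2 - 2/81bc + 2882/405b + c + 8 → -179/135a + 64/9b^4 + 32/9b^3 - 16/81b^2c - 2548/405b^2 - 4/81bc + 2882/405b + 1/729c^2 + 781/729c + 8
  leading term a: subtract (358/729)·k_4 from -179/135a + 64/9b^4 + 32/9b^3 - 16/81b^2c - 2548/405b^2 - 4/81bc + 2882/405b + 1/729c^2 + 781/729c + 8 → 64/9b^4 + 32/9b^3 - 16/81b^2c - 796/81b^2 - 4/81bc + 2524/405b + 1/729c^2 + 4084/3645c + 38468/3645
  leading term b^4: no divisor's leading term divides it; move 64/9b^4 to the remainder.
  leading term b^3: no divisor's leading term divides it; move 32/9b^3 to the remainder.
  leading term b^2c: subtract (-10/9b^2)·k_5 from -16/81b^2c - 796/81b^2 - 4/81bc + 2524/405b + 1/729c^2 + 4084/3645c + 38468/3645 → -92/9b^2 - 4/81bc + 2524/405b + 1/729c^2 + 4084/3645c + 38468/3645
  leading term b^2: no divisor's leading term divides it; move -92/9b^2 to the remainder.
  leading term bc: subtract (-5/18b)·k_5 from -4/81bc + 2524/405b + 1/729c^2 + 4084/3645c + 38468/3645 → 92/15b + 1/729c^2 + 4084/3645c + 38468/3645
  leading term b: no divisor's leading term divides it; move 92/15b to the remainder.
  leading term c^2: subtract (5/648c)·k_5 from 1/729c^2 + 4084/3645c + 38468/3645 → 4094/3645c + 38468/3645
  leading term c: subtract (2047/324)·k_5 from 4094/3645c + 38468/3645 → 64/5
  leading term 1: no divisor's leading term divides it; move 64/5 to the remainder.
  remainder 64/9b^4 + 32/9b^3 - 92/9b^2 + 92/15b + 64/5 ≠ 0; add k_6 = 64/9b^4 + 32/9b^3 - 92/9b^2 + 92/15b + 64/5 to the basis.

The other S-polynomials (S(h_2,h_3), S(h_2,k_4), S(h_3,k_4), S(h_1,k_5), S(h_2,k_5), S(h_3,k_5), S(k_4,k_5), S(h_1,k_6), S(h_2,k_6), S(h_3,k_6), S(k_4,k_6), S(k_5,k_6)) all reduce to 0 modulo the current basis, so we have a Gröbner basis.
Inter-reduce: drop elements whose leading term is divisible by another's, tail-reduce, and make monic.
Reduced Gröbner basis: {a - 8/3b^2 - 2/3b + 2, b^4 + 1/2b^3 - 23/16b^2 + 69/80b + 9/5, c - 2}.

These coincide, so the ideals are equal.
The choice of monomial ordering does not affect the verdict — as long as both bases are computed under the same ordering, their equality decides ideal equality.

Yes, the ideals are equal.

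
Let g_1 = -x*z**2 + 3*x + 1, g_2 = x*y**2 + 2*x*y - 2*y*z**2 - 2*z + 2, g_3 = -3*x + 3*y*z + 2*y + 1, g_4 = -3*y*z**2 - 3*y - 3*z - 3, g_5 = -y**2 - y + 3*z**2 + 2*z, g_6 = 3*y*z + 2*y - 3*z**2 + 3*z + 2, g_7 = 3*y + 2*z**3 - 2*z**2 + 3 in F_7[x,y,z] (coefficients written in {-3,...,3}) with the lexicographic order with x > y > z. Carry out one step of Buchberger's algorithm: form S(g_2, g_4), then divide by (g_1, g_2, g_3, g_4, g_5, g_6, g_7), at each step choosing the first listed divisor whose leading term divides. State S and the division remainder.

S(g_2, g_4) = -x*y**2 + 2*x*y*z**2 - x*y*z - x*y - 2*y*z**4 - 2*z**3 + 2*z**2; remainder on division = -3*z**3 + z**2 + z.

lcm(LM(g_2), LM(g_4)) = x*y**2*z**2.
S = (lcm/LT(g_2))·g_2 − (lcm/LT(g_4))·g_4 = -x*y**2 + 2*x*y*z**2 - x*y*z - x*y - 2*y*z**4 - 2*z**3 + 2*z**2.
Reduce S modulo (g_1, g_2, g_3, g_4, g_5, g_6, g_7) in that order:
  leading term x*y**2: subtract (-1)·g_2 from -x*y**2 + 2*x*y*z**2 - x*y*z - x*y - 2*y*z**4 - 2*z**3 + 2*z**2 → 2*x*y*z**2 - x*y*z + x*y - 2*y*z**4 - 2*y*z**2 - 2*z**3 + 2*z**2 - 2*z + 2
  leading term x*y*z**2: subtract (-2*y)·g_1 from 2*x*y*z**2 - x*y*z + x*y - 2*y*z**4 - 2*y*z**2 - 2*z**3 + 2*z**2 - 2*z + 2 → -x*y*z - 2*y*z**4 - 2*y*z**2 + 2*y - 2*z**3 + 2*z**2 - 2*z + 2
  leading term x*y*z: subtract (-2*y*z)·g_3 from -x*y*z - 2*y*z**4 - 2*y*z**2 + 2*y - 2*z**3 + 2*z**2 - 2*z + 2 → -y**2*z**2 - 3*y**2*z - 2*y*z**4 - 2*y*z**2 + 2*y*z + 2*y - 2*z**3 + 2*z**2 - 2*z + 2
  leading term y**2*z**2: subtract (-2*y)·g_4 from -y**2*z**2 - 3*y**2*z - 2*y*z**4 - 2*y*z**2 + 2*y*z + 2*y - 2*z**3 + 2*z**2 - 2*z + 2 → -3*y**2*z + y**2 - 2*y*z**4 - 2*y*z**2 + 3*y*z + 3*y - 2*z**3 + 2*z**2 - 2*z + 2
  leading term y**2*z: subtract (3*z)·g_5 from -3*y**2*z + y**2 - 2*y*z**4 - 2*y*z**2 + 3*y*z + 3*y - 2*z**3 + 2*z**2 - 2*z + 2 → y**2 - 2*y*z**4 - 2*y*z**2 - y*z + 3*y + 3*z**3 + 3*z**2 - 2*z + 2
  leading term y**2: subtract (-1)·g_5 from y**2 - 2*y*z**4 - 2*y*z**2 - y*z + 3*y + 3*z**3 + 3*z**2 - 2*z + 2 → -2*y*z**4 - 2*y*z**2 - y*z + 2*y + 3*z**3 - z**2 + 2
  leading term y*z**4: subtract (3*z**2)·g_4 from -2*y*z**4 - 2*y*z**2 - y*z + 2*y + 3*z**3 - z**2 + 2 → -y*z + 2*y - 2*z**3 + z**2 + 2
  leading term y*z: subtract (2)·g_6 from -y*z + 2*y - 2*z**3 + z**2 + 2 → -2*y - 2*z**3 + z - 2
  leading term y: subtract (-3)·g_7 from -2*y - 2*z**3 + z - 2 → -3*z**3 + z**2 + z
  leading term z**3: no divisor's leading term divides it; move -3*z**3 to the remainder.
  leading term z**2: no divisor's leading term divides it; move z**2 to the remainder.
  leading term z: no divisor's leading term divides it; move z to the remainder.
The remainder -3*z**3 + z**2 + z is nonzero, so it would be added as the next basis element.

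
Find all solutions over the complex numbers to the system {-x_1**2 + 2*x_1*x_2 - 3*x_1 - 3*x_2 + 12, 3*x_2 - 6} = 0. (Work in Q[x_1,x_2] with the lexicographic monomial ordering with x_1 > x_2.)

Compute a lex Gröbner basis by Buchberger's algorithm.
f_1 = -x_1**2 + 2*x_1*x_2 - 3*x_1 - 3*x_2 + 12, LT = x_1**2.
f_2 = 3*x_2 - 6, LT = x_2.

The S-polynomials (S(f_1,f_2)) all reduce to 0 modulo the current basis, so we have a Gröbner basis.
Inter-reduce: drop elements whose leading term is divisible by another's, tail-reduce, and make monic.
Reduced Gröbner basis: {x_1**2 - x_1 - 6, x_2 - 2}.

Since the basis is lex-ordered, x_2 - 2 is univariate in x_2. Its roots are {2}. Back-substituting each root into the other basis elements fixes the other coordinates.
  x_2 = 2: the earlier basis element becomes x_1**2 - x_1 - 6 = 0, giving x_1 = -2, 3 — points (-2, 2), (3, 2).

{(-2, 2), (3, 2)}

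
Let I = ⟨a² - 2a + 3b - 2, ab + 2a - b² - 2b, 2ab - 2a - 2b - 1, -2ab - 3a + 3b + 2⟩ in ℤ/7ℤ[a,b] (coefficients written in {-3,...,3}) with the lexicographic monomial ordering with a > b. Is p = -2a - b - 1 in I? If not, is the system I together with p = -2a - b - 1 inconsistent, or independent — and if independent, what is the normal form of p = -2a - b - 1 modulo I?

First compute the reduced Gröbner basis of I by Buchberger's algorithm.
f_1 = a² - 2a + 3b - 2, LT = a².
f_2 = ab + 2a - b² - 2b, LT = ab.
f_3 = 2ab - 2a - 2b - 1, LT = ab.
f_4 = -2ab - 3a + 3b + 2, LT = ab.

S(f_1,f_2): lcm = a²b. S = -2a² + ab² + 3b² - 2b.
  reduce S modulo (f_1, f_2, f_3, f_4):
  remainder b³ + 3b² + 3 ≠ 0; add h_5 = b³ + 3b² + 3 to the basis.

S(f_1,f_3): lcm = a²b. S = a² - ab - 3a + 3b² - 2b.
  reduce S modulo (f_1, f_2, f_3, f_4, h_5):
  remainder a + 2b² + 2 ≠ 0; add h_6 = a + 2b² + 2 to the basis.

S(f_1,f_4): lcm = a²b. S = 2a² + 3ab + a + 3b² - 2b.
  reduce S modulo (f_1, f_2, f_3, f_4, h_5, h_6):
  remainder b² - 2b - 1 ≠ 0; add h_7 = b² - 2b - 1 to the basis.

S(f_2,f_3): lcm = ab. S = 3a - b² - b - 3.
  reduce S modulo (f_1, f_2, f_3, f_4, h_5, h_6, h_7):
  remainder -b - 2 ≠ 0; add h_8 = -b - 2 to the basis.

The other S-polynomials (S(f_2,f_4), S(f_3,f_4), S(f_1,h_5), S(f_2,h_5), S(f_3,h_5), S(f_4,h_5), S(f_1,h_6), S(f_2,h_6), S(f_3,h_6), S(f_4,h_6), S(h_5,h_6), S(f_1,h_7), S(f_2,h_7), S(f_3,h_7), S(f_4,h_7), S(h_5,h_7), S(h_6,h_7), S(f_1,h_8), S(f_2,h_8), S(f_3,h_8), S(f_4,h_8), S(h_5,h_8), S(h_6,h_8), S(h_7,h_8)) all reduce to 0 modulo the current basis, so we have a Gröbner basis.
Inter-reduce: drop elements whose leading term is divisible by another's, tail-reduce, and make monic.
Reduced Gröbner basis: {a + 3, b + 2}.
Label its elements g_1 = a + 3, g_2 = b + 2.

Reduce p = -2a - b - 1 modulo G:
  leading term a: subtract (-2)·g_1 from -2a - b - 1 → -b - 2
  leading term b: subtract (-1)·g_2 from -b - 2 → 0
  normal form = 0.
Since the normal form is 0, p ∈ I.

-2a - b - 1 lies in I (it reduces to 0).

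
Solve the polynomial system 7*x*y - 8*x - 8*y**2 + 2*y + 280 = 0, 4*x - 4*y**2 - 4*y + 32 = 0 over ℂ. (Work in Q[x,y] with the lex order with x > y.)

{(4, -4), (-180/49 - 22*sqrt(1039)*I/49, 37/14 - sqrt(1039)*I/14), (-180/49 + 22*sqrt(1039)*I/49, 37/14 + sqrt(1039)*I/14)}

Compute a lex Gröbner basis by Buchberger's algorithm.
f_1 = 7*x*y - 8*x - 8*y**2 + 2*y + 280, LT = x*y.
f_2 = 4*x - 4*y**2 - 4*y + 32, LT = x.

S(f_1,f_2): lcm = x*y. S = -8/7*x + y**3 - 1/7*y**2 - 54/7*y + 40.
  leading term x: subtract (-2/7)·f_2 from -8/7*x + y**3 - 1/7*y**2 - 54/7*y + 40 → y**3 - 9/7*y**2 - 62/7*y + 344/7
  leading term y**3: no divisor's leading term divides it; move y**3 to the remainder.
  leading term y**2: no divisor's leading term divides it; move -9/7*y**2 to the remainder.
  leading term y: no divisor's leading term divides it; move -62/7*y to the remainder.
  leading term 1: no divisor's leading term divides it; move 344/7 to the remainder.
  remainder y**3 - 9/7*y**2 - 62/7*y + 344/7 ≠ 0; add h_3 = y**3 - 9/7*y**2 - 62/7*y + 344/7 to the basis.

The other S-polynomials (S(f_1,h_3), S(f_2,h_3)) all reduce to 0 modulo the current basis, so we have a Gröbner basis.
Inter-reduce: drop elements whose leading term is divisible by another's, tail-reduce, and make monic.
Reduced Gröbner basis: {x - y**2 - y + 8, y**3 - 9/7*y**2 - 62/7*y + 344/7}.

The lex basis is triangular: the last element involves only y. Solving y**3 - 9/7*y**2 - 62/7*y + 344/7 = 0 gives y ∈ {-4, 37/14 - sqrt(1039)*I/14, 37/14 + sqrt(1039)*I/14}; substituting each value into the earlier elements determines the remaining variables.
  y = -4: the earlier basis element becomes x - 4 = 0, giving x = 4 — point (4, -4).
  y = 37/14 - sqrt(1039)*I/14: the earlier basis element becomes x + 180/49 + 22*sqrt(1039)*I/49 = 0, giving x = -180/49 - 22*sqrt(1039)*I/49 — point (-180/49 - 22*sqrt(1039)*I/49, 37/14 - sqrt(1039)*I/14).
  y = 37/14 + sqrt(1039)*I/14: the earlier basis element becomes x + 180/49 - 22*sqrt(1039)*I/49 = 0, giving x = -180/49 + 22*sqrt(1039)*I/49 — point (-180/49 + 22*sqrt(1039)*I/49, 37/14 + sqrt(1039)*I/14).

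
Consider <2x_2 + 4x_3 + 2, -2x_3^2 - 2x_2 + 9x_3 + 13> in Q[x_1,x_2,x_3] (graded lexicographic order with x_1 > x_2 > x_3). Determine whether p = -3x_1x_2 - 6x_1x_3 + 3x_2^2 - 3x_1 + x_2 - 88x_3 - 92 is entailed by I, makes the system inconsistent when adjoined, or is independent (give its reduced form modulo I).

First compute the reduced Gröbner basis of I by Buchberger's algorithm.
f_1 = 2x_2 + 4x_3 + 2, LT = x_2.
f_2 = -2x_3^2 - 2x_2 + 9x_3 + 13, LT = x_3^2.

The S-polynomials (S(f_1,f_2)) all reduce to 0 modulo the current basis, so we have a Gröbner basis.
Inter-reduce: drop elements whose leading term is divisible by another's, tail-reduce, and make monic.
Reduced Gröbner basis: {x_3^2 - 13/2x_3 - 15/2, x_2 + 2x_3 + 1}.
Label its elements g_1 = x_3^2 - 13/2x_3 - 15/2, g_2 = x_2 + 2x_3 + 1.

Reduce p = -3x_1x_2 - 6x_1x_3 + 3x_2^2 - 3x_1 + x_2 - 88x_3 - 92 modulo G:
  leading term x_1x_2: subtract (-3x_1)·g_2 from -3x_1x_2 - 6x_1x_3 + 3x_2^2 - 3x_1 + x_2 - 88x_3 - 92 → 3x_2^2 + x_2 - 88x_3 - 92
  leading term x_2^2: subtract (3x_2)·g_2 from 3x_2^2 + x_2 - 88x_3 - 92 → -6x_2x_3 - 2x_2 - 88x_3 - 92
  leading term x_2x_3: subtract (-6x_3)·g_2 from -6x_2x_3 - 2x_2 - 88x_3 - 92 → 12x_3^2 - 2x_2 - 82x_3 - 92
  leading term x_3^2: subtract (12)·g_1 from 12x_3^2 - 2x_2 - 82x_3 - 92 → -2x_2 - 4x_3 - 2
  leading term x_2: subtract (-2)·g_2 from -2x_2 - 4x_3 - 2 → 0
  normal form = 0.
Since the normal form is 0, p ∈ I.

-3x_1x_2 - 6x_1x_3 + 3x_2^2 - 3x_1 + x_2 - 88x_3 - 92 lies in I (it reduces to 0).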